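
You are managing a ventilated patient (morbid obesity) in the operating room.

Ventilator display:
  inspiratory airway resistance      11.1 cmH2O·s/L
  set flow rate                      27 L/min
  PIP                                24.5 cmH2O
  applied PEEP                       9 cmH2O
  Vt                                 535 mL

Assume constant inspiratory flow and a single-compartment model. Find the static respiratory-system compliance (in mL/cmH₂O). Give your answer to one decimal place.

Flow: 27 L/min ÷ 60 = 0.45 L/s.
Equation of motion (constant flow): PIP = Vt/C + R·V̇ + PEEP.
Vt/C = PIP − R·V̇ − PEEP = 24.5 − 11.1×0.45 − 9 = 24.5 − 4.995 − 9 = 10.505 cmH2O.
C = Vt / 10.505 = 535 / 10.505 = 50.928 mL/cmH2O.

50.9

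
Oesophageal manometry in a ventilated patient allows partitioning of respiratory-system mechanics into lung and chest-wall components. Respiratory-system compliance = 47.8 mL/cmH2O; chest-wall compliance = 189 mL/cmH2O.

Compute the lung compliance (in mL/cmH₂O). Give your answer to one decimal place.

1/CL = 1/Crs − 1/Ccw.
1/CL = 1/47.8 − 1/189 = 0.01563.
CL = 63.98 mL/cmH2O.

64.0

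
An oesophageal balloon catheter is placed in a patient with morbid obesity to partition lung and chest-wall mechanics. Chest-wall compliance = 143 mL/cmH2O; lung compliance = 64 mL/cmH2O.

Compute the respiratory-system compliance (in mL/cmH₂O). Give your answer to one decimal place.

Lung and chest wall are elastances in series: 1/Crs = 1/CL + 1/Ccw.
1/Crs = 1/64 + 1/143 = 0.02262.
Crs = 44.209 mL/cmH2O.

44.2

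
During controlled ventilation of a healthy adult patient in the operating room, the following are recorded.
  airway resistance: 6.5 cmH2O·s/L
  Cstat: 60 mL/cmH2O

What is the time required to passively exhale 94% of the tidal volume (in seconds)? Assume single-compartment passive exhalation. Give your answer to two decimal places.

τ = R × C = 6.5 × 60 mL/cmH2O = 6.5 × 0.060 L/cmH2O = 0.39 s.
Exhaled fraction f = 1 − e^(−t/τ) → t = −τ·ln(1 − f) = −0.39·ln(0.06) = 1.097 s.

1.10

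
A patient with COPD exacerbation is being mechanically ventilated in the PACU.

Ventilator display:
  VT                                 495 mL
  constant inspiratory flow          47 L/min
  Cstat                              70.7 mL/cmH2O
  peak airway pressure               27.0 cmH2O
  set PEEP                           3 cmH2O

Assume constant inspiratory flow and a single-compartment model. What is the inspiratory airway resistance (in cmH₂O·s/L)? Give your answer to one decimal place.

Flow: 47 L/min ÷ 60 = 0.7833 L/s.
Equation of motion (constant flow): PIP = Vt/C + R·V̇ + PEEP.
R·V̇ = PIP − Vt/C − PEEP = 27.0 − 495/70.7 − 3 = 27.0 − 7.001 − 3 = 16.999 cmH2O.
R = 16.999 / 0.7833 = 21.702 cmH2O·s/L.

21.7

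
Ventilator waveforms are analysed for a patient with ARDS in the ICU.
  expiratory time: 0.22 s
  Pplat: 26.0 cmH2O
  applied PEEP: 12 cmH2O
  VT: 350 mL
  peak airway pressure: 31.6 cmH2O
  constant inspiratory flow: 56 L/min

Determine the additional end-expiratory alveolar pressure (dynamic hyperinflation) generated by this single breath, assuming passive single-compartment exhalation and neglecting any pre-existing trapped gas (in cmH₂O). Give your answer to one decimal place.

Flow: 56 L/min ÷ 60 = 0.9333 L/s.
R = (PIP − Pplat)/V̇ = (31.6 − 26.0) / 0.9333 = 5.6/0.9333 = 6.0 cmH2O·s/L.
C = Vt/(Pplat − PEEP) = 350.0 / (26.0 − 12) = 350.0/14.0 = 25.0 mL/cmH2O.
τ = R × C = 6.0 × 0.025 L/cmH2O = 0.15 s.
Fraction remaining = e^(−Te/τ) = e^(−0.22/0.15) = 0.2307; trapped volume = 350.0 × 0.2307 = 80.745 mL.
Additional alveolar pressure from trapping ≈ V_trapped / C = 80.745 / 25.0 = 3.23 cmH2O.

3.2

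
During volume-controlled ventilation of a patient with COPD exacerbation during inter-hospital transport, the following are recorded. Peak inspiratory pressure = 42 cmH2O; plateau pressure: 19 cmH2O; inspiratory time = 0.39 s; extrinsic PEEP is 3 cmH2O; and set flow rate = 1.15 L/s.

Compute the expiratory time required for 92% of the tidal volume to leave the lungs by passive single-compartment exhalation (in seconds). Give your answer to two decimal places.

Vt = flow × Ti = 1.15 L/s × 0.39 s × 1000 mL/L = 448.5 mL.
R = (PIP − Pplat)/V̇ = (42 − 19) / 1.15 = 23.0/1.15 = 20.0 cmH2O·s/L.
C = Vt/(Pplat − PEEP) = 448.5 / (19 − 3) = 448.5/16.0 = 28.031 mL/cmH2O.
τ = R × C = 20.0 × 0.02803 L/cmH2O = 0.5606 s.
t = −τ·ln(1 − 0.92) = −0.5606·ln(0.08) = 1.416 s.

1.42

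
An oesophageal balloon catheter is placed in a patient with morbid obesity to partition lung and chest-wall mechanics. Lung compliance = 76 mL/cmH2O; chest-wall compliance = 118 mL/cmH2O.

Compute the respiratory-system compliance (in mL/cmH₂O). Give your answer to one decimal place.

Lung and chest wall are elastances in series: 1/Crs = 1/CL + 1/Ccw.
1/Crs = 1/76 + 1/118 = 0.02163.
Crs = 46.232 mL/cmH2O.

46.2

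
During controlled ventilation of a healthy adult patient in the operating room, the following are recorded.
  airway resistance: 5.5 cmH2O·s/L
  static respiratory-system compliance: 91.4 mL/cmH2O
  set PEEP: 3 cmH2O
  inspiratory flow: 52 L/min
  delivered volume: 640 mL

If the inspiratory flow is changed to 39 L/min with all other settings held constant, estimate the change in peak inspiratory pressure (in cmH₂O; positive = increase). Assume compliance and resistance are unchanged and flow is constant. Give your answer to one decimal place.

Flow: 52 L/min ÷ 60 = 0.8667 L/s.
New flow: 39 L/min ÷ 60 = 0.65 L/s.
PIP = Vt/C + R·V̇ + PEEP (constant-flow equation of motion).
Only the resistive term changes: ΔPIP = R × ΔV̇ = 5.5 × (0.65 − 0.8667) = 5.5 × -0.2167 = -1.192 cmH2O.

-1.2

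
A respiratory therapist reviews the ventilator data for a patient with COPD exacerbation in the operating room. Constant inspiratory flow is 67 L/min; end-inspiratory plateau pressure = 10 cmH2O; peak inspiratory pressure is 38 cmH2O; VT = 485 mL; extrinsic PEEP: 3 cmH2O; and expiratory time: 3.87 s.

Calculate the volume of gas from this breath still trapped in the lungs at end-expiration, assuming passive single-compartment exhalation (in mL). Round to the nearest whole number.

52

Flow: 67 L/min ÷ 60 = 1.1167 L/s.
R = (PIP − Pplat)/V̇ = (38 − 10) / 1.1167 = 28.0/1.1167 = 25.074 cmH2O·s/L.
C = Vt/(Pplat − PEEP) = 485.0 / (10 − 3) = 485.0/7.0 = 69.286 mL/cmH2O.
τ = R × C = 25.074 × 0.06929 L/cmH2O = 1.737 s.
Fraction remaining = e^(−Te/τ) = e^(−3.87/1.737) = 0.1077.
Trapped volume = 485.0 × 0.1077 = 52.235 mL.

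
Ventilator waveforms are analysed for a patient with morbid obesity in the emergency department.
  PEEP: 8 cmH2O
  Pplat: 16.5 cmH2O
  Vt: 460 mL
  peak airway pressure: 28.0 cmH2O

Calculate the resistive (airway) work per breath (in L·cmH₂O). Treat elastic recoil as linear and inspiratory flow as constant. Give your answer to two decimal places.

5.29

With constant inspiratory flow the resistive pressure is constant at PIP − Pplat = 28.0 − 16.5 = 11.5 cmH2O, so resistive work = 11.5 × 0.460 = 5.29 L·cmH2O.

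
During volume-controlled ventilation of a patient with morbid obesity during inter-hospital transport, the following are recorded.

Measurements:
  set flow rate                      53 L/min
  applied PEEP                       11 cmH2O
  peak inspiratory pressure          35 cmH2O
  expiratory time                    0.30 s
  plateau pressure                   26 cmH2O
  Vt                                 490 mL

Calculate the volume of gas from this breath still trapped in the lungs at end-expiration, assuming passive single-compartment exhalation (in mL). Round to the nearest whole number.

Flow: 53 L/min ÷ 60 = 0.8833 L/s.
R = (PIP − Pplat)/V̇ = (35 − 26) / 0.8833 = 9.0/0.8833 = 10.189 cmH2O·s/L.
C = Vt/(Pplat − PEEP) = 490.0 / (26 − 11) = 490.0/15.0 = 32.667 mL/cmH2O.
τ = R × C = 10.189 × 0.03267 L/cmH2O = 0.3329 s.
Fraction remaining = e^(−Te/τ) = e^(−0.30/0.3329) = 0.4061.
Trapped volume = 490.0 × 0.4061 = 198.99 mL.

199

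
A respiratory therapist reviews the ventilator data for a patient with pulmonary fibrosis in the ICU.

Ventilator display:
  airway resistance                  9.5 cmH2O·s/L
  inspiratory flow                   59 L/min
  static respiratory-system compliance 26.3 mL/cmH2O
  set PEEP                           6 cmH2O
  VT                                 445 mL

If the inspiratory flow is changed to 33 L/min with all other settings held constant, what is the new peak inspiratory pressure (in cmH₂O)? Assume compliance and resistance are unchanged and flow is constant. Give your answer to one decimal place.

28.1

Flow: 59 L/min ÷ 60 = 0.9833 L/s.
New flow: 33 L/min ÷ 60 = 0.55 L/s.
PIP = Vt/C + R·V̇ + PEEP (constant-flow equation of motion).
Only the resistive term changes: ΔPIP = R × ΔV̇ = 9.5 × (0.55 − 0.9833) = 9.5 × -0.4333 = -4.116 cmH2O.
Original PIP = 445/26.3 + 9.5×0.9833 + 6 = 32.262 cmH2O; new PIP = 32.262 + (-4.116) = 28.146 cmH2O.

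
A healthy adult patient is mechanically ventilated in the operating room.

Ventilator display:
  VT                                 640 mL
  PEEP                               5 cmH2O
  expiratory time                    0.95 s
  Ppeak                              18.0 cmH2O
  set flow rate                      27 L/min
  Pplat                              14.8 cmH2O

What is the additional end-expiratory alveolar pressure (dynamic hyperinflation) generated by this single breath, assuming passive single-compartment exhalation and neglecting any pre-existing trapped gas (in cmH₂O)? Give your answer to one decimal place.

Flow: 27 L/min ÷ 60 = 0.45 L/s.
R = (PIP − Pplat)/V̇ = (18.0 − 14.8) / 0.45 = 3.2/0.45 = 7.111 cmH2O·s/L.
C = Vt/(Pplat − PEEP) = 640.0 / (14.8 − 5) = 640.0/9.8 = 65.306 mL/cmH2O.
τ = R × C = 7.111 × 0.06531 L/cmH2O = 0.4644 s.
Fraction remaining = e^(−Te/τ) = e^(−0.95/0.4644) = 0.1293; trapped volume = 640.0 × 0.1293 = 82.752 mL.
Additional alveolar pressure from trapping ≈ V_trapped / C = 82.752 / 65.306 = 1.267 cmH2O.

1.3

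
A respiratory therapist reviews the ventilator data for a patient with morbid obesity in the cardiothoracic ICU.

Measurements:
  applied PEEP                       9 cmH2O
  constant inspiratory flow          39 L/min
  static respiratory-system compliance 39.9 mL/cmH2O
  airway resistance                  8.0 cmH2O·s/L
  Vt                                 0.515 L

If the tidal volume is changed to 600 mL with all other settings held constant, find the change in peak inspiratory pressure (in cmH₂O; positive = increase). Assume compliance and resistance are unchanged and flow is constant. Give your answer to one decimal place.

2.1

PIP = Vt/C + R·V̇ + PEEP (constant-flow equation of motion).
Only the elastic term changes: ΔPIP = ΔVt / C = (600 − 515) / 39.9 = 2.13 cmH2O.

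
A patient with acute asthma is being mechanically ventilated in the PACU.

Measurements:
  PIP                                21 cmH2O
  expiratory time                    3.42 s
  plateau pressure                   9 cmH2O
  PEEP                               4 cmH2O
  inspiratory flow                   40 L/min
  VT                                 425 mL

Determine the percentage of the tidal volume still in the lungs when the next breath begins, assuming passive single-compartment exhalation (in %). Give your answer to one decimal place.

10.7

Flow: 40 L/min ÷ 60 = 0.6667 L/s.
R = (PIP − Pplat)/V̇ = (21 − 9) / 0.6667 = 12.0/0.6667 = 17.999 cmH2O·s/L.
C = Vt/(Pplat − PEEP) = 425.0 / (9 − 4) = 425.0/5.0 = 85.0 mL/cmH2O.
τ = R × C = 17.999 × 0.085 L/cmH2O = 1.53 s.
Fraction remaining at end-expiration = e^(−Te/τ) = e^(−3.42/1.53) = 0.107 → 10.7%.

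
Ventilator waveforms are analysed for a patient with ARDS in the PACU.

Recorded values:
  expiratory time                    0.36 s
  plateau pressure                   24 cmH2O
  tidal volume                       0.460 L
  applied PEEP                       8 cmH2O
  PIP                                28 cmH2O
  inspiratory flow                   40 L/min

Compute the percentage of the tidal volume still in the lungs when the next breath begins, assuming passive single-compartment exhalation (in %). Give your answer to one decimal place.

Flow: 40 L/min ÷ 60 = 0.6667 L/s.
R = (PIP − Pplat)/V̇ = (28 − 24) / 0.6667 = 4.0/0.6667 = 6.0 cmH2O·s/L.
C = Vt/(Pplat − PEEP) = 460.0 / (24 − 8) = 460.0/16.0 = 28.75 mL/cmH2O.
τ = R × C = 6.0 × 0.02875 L/cmH2O = 0.1725 s.
Fraction remaining at end-expiration = e^(−Te/τ) = e^(−0.36/0.1725) = 0.1241 → 12.41%.

12.4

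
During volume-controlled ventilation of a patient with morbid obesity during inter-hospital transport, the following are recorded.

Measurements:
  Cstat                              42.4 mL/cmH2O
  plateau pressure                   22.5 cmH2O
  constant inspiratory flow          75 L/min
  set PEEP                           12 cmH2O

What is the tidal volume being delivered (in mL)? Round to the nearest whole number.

445

Vt = Cstat × (Pplat − PEEP) = 42.4 × (22.5 − 12) = 42.4 × 10.5 = 445.2 mL.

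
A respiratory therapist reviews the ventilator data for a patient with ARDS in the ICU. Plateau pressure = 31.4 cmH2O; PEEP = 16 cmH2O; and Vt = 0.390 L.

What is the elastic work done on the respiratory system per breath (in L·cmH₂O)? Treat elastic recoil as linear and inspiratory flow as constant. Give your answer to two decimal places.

3.00

Elastic work ≈ ½ × (Pplat − PEEP) × Vt = 0.5 × (31.4 − 16) × 0.390 L = 0.5 × 15.4 × 0.390 = 3.003 L·cmH2O.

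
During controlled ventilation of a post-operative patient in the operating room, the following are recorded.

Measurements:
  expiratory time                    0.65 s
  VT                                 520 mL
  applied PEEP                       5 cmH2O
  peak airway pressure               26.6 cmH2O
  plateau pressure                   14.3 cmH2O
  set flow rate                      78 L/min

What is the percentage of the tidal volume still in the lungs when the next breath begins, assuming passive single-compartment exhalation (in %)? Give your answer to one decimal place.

29.3

Flow: 78 L/min ÷ 60 = 1.3 L/s.
R = (PIP − Pplat)/V̇ = (26.6 − 14.3) / 1.3 = 12.3/1.3 = 9.462 cmH2O·s/L.
C = Vt/(Pplat − PEEP) = 520.0 / (14.3 − 5) = 520.0/9.3 = 55.914 mL/cmH2O.
τ = R × C = 9.462 × 0.05591 L/cmH2O = 0.529 s.
Fraction remaining at end-expiration = e^(−Te/τ) = e^(−0.65/0.529) = 0.2927 → 29.27%.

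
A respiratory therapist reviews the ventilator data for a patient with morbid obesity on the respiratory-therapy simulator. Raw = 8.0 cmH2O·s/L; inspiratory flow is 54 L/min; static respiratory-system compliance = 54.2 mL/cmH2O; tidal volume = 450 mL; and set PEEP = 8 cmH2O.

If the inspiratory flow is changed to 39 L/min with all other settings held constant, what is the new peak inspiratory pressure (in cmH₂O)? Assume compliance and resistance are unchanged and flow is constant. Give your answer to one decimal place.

Flow: 54 L/min ÷ 60 = 0.9 L/s.
New flow: 39 L/min ÷ 60 = 0.65 L/s.
PIP = Vt/C + R·V̇ + PEEP (constant-flow equation of motion).
Only the resistive term changes: ΔPIP = R × ΔV̇ = 8.0 × (0.65 − 0.9) = 8.0 × -0.25 = -2.0 cmH2O.
Original PIP = 450/54.2 + 8.0×0.9 + 8 = 23.503 cmH2O; new PIP = 23.503 + (-2.0) = 21.503 cmH2O.

21.5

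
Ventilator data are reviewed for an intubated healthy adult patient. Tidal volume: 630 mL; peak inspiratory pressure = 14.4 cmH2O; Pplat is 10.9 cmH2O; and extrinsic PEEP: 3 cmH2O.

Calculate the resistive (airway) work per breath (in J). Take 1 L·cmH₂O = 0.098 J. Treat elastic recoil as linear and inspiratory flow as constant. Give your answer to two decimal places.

With constant inspiratory flow the resistive pressure is constant at PIP − Pplat = 14.4 − 10.9 = 3.5 cmH2O, so resistive work = 3.5 × 0.630 = 2.205 L·cmH2O.
× 0.098 J/(L·cmH2O) → 0.2161 J.

0.22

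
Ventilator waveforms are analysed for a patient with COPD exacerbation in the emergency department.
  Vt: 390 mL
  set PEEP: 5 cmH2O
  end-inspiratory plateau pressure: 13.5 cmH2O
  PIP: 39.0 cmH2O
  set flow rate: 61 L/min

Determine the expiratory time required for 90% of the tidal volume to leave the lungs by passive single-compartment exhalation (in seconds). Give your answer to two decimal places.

2.65

Flow: 61 L/min ÷ 60 = 1.0167 L/s.
R = (PIP − Pplat)/V̇ = (39.0 − 13.5) / 1.0167 = 25.5/1.0167 = 25.081 cmH2O·s/L.
C = Vt/(Pplat − PEEP) = 390.0 / (13.5 − 5) = 390.0/8.5 = 45.882 mL/cmH2O.
τ = R × C = 25.081 × 0.04588 L/cmH2O = 1.151 s.
t = −τ·ln(1 − 0.90) = −1.151·ln(0.1) = 2.65 s.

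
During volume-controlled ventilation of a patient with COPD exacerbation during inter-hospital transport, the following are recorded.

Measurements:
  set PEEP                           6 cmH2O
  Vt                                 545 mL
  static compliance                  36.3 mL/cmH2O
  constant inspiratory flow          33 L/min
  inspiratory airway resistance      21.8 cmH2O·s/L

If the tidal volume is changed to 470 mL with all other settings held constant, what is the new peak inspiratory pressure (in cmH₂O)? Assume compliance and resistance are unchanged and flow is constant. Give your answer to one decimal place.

Flow: 33 L/min ÷ 60 = 0.55 L/s.
PIP = Vt/C + R·V̇ + PEEP (constant-flow equation of motion).
Only the elastic term changes: ΔPIP = ΔVt / C = (470 − 545) / 36.3 = -2.066 cmH2O.
Original PIP = 545/36.3 + 21.8×0.55 + 6 = 33.004 cmH2O; new PIP = 33.004 + (-2.066) = 30.938 cmH2O.

30.9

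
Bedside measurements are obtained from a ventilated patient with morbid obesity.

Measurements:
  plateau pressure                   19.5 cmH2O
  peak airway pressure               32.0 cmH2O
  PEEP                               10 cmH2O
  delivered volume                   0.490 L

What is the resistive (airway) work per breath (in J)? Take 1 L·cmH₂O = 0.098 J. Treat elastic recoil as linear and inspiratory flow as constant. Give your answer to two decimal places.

With constant inspiratory flow the resistive pressure is constant at PIP − Pplat = 32.0 − 19.5 = 12.5 cmH2O, so resistive work = 12.5 × 0.490 = 6.125 L·cmH2O.
× 0.098 J/(L·cmH2O) → 0.6003 J.

0.60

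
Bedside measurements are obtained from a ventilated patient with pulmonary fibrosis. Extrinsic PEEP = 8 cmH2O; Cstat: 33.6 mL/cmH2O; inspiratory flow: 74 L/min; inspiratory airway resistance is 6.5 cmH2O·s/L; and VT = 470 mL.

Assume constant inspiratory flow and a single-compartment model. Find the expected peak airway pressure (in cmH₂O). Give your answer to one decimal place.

Flow: 74 L/min ÷ 60 = 1.2333 L/s.
Equation of motion (constant flow): PIP = Vt/C + R·V̇ + PEEP.
PIP = 470/33.6 + 6.5×1.2333 + 8 = 13.988 + 8.016 + 8 = 30.004 cmH2O.

30.0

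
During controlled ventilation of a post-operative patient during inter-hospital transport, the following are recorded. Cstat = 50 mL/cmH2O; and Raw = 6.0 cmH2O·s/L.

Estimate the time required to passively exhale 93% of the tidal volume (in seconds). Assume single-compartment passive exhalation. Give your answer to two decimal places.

τ = R × C = 6.0 × 50 mL/cmH2O = 6.0 × 0.050 L/cmH2O = 0.3 s.
Exhaled fraction f = 1 − e^(−t/τ) → t = −τ·ln(1 − f) = −0.3·ln(0.07) = 0.7978 s.

0.80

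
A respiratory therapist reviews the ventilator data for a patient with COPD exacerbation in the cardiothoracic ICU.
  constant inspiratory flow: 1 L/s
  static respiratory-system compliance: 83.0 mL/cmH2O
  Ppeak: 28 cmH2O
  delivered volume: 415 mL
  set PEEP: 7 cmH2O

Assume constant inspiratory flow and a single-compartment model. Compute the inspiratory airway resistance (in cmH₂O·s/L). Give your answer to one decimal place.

16.0

Equation of motion (constant flow): PIP = Vt/C + R·V̇ + PEEP.
R·V̇ = PIP − Vt/C − PEEP = 28 − 415/83.0 − 7 = 28 − 5.0 − 7 = 16.0 cmH2O.
R = 16.0 / 1 = 16.0 cmH2O·s/L.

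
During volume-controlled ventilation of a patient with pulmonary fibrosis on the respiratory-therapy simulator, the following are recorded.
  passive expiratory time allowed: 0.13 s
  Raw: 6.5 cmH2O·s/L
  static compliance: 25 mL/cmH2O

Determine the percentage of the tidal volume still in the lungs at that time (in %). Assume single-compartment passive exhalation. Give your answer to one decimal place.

44.9

τ = R × C = 6.5 × 25 mL/cmH2O = 6.5 × 0.025 L/cmH2O = 0.1625 s.
Passive exhalation: V(t)/V₀ = e^(−t/τ) = e^(−0.13/0.1625) = 0.4493.
Fraction remaining = 0.4493 → 44.93%.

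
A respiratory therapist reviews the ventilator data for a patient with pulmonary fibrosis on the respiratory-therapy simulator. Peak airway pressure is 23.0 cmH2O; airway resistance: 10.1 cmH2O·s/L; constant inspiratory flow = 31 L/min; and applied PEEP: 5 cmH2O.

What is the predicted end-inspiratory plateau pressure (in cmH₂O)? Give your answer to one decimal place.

17.8

Flow: 31 L/min ÷ 60 = 0.5167 L/s.
Pplat = PIP − Raw × flow = 23.0 − 10.1 × 0.5167 = 23.0 − 5.219 = 17.781 cmH2O.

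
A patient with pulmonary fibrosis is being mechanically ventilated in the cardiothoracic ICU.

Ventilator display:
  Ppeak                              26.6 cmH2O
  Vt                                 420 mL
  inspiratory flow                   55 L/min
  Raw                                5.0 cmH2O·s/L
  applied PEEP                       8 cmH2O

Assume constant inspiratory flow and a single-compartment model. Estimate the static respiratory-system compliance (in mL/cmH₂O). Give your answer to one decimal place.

Flow: 55 L/min ÷ 60 = 0.9167 L/s.
Equation of motion (constant flow): PIP = Vt/C + R·V̇ + PEEP.
Vt/C = PIP − R·V̇ − PEEP = 26.6 − 5.0×0.9167 − 8 = 26.6 − 4.584 − 8 = 14.016 cmH2O.
C = Vt / 14.016 = 420 / 14.016 = 29.966 mL/cmH2O.

30.0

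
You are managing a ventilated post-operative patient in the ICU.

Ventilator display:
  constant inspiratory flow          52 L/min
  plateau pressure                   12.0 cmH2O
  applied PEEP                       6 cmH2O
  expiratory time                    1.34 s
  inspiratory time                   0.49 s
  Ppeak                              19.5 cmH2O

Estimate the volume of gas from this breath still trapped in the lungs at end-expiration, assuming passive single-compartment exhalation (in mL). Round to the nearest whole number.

Flow: 52 L/min ÷ 60 = 0.8667 L/s.
Vt = flow × Ti = 0.8667 L/s × 0.49 s × 1000 mL/L = 424.68 mL.
R = (PIP − Pplat)/V̇ = (19.5 − 12.0) / 0.8667 = 7.5/0.8667 = 8.654 cmH2O·s/L.
C = Vt/(Pplat − PEEP) = 424.68 / (12.0 − 6) = 424.68/6.0 = 70.78 mL/cmH2O.
τ = R × C = 8.654 × 0.07078 L/cmH2O = 0.6125 s.
Fraction remaining = e^(−Te/τ) = e^(−1.34/0.6125) = 0.1122.
Trapped volume = 424.68 × 0.1122 = 47.649 mL.

48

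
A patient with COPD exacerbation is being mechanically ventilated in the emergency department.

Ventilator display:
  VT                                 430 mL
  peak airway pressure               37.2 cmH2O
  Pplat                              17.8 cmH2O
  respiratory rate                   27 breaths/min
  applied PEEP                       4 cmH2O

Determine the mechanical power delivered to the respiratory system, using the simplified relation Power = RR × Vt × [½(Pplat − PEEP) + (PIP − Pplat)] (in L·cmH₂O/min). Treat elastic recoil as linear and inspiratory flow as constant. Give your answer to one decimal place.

Per-breath work = Vt × [½(Pplat−PEEP) + (PIP−Pplat)] = 0.430 × [0.5×13.8 + 19.4] = 0.430 × 26.3 = 11.309 L·cmH2O.
Power = 27 × 11.309 = 305.34 L·cmH2O/min.

305.3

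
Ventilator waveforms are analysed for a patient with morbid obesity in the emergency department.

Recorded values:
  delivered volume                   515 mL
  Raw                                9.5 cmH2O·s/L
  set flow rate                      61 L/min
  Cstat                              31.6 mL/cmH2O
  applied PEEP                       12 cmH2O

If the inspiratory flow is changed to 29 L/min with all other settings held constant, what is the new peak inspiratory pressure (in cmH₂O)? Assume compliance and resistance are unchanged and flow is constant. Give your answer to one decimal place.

Flow: 61 L/min ÷ 60 = 1.0167 L/s.
New flow: 29 L/min ÷ 60 = 0.4833 L/s.
PIP = Vt/C + R·V̇ + PEEP (constant-flow equation of motion).
Only the resistive term changes: ΔPIP = R × ΔV̇ = 9.5 × (0.4833 − 1.0167) = 9.5 × -0.5334 = -5.067 cmH2O.
Original PIP = 515/31.6 + 9.5×1.0167 + 12 = 37.956 cmH2O; new PIP = 37.956 + (-5.067) = 32.889 cmH2O.

32.9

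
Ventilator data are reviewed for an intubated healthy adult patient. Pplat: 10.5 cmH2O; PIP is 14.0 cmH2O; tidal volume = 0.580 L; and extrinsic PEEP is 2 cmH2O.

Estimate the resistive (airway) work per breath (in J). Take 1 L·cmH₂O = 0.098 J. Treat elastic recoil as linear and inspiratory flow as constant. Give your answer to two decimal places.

0.20

With constant inspiratory flow the resistive pressure is constant at PIP − Pplat = 14.0 − 10.5 = 3.5 cmH2O, so resistive work = 3.5 × 0.580 = 2.03 L·cmH2O.
× 0.098 J/(L·cmH2O) → 0.1989 J.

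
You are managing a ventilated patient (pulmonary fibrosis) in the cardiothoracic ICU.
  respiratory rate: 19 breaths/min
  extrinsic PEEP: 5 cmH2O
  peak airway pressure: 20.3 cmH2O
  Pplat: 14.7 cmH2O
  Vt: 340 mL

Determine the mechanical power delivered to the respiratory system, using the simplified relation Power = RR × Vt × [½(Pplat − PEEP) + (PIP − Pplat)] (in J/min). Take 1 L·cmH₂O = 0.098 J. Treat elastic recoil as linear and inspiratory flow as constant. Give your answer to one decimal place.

6.6

Per-breath work = Vt × [½(Pplat−PEEP) + (PIP−Pplat)] = 0.340 × [0.5×9.7 + 5.6] = 0.340 × 10.45 = 3.553 L·cmH2O.
Power = 19 × 3.553 = 67.507 L·cmH2O/min.
× 0.098 J/(L·cmH2O) → 6.616 J/min.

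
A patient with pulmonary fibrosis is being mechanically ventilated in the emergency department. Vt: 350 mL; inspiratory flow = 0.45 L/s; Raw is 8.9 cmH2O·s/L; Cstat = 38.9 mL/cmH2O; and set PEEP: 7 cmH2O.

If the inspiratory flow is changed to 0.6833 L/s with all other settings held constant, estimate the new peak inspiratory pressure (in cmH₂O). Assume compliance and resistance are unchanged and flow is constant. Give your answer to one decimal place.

PIP = Vt/C + R·V̇ + PEEP (constant-flow equation of motion).
Only the resistive term changes: ΔPIP = R × ΔV̇ = 8.9 × (0.6833 − 0.45) = 8.9 × 0.2333 = 2.076 cmH2O.
Original PIP = 350/38.9 + 8.9×0.45 + 7 = 20.002 cmH2O; new PIP = 20.002 + (2.076) = 22.078 cmH2O.

22.1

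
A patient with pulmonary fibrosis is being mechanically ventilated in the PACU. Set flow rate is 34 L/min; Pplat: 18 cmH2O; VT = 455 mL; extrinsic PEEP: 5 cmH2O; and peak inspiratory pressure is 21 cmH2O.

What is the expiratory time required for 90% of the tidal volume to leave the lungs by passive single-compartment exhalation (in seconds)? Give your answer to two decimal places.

0.43

Flow: 34 L/min ÷ 60 = 0.5667 L/s.
R = (PIP − Pplat)/V̇ = (21 − 18) / 0.5667 = 3.0/0.5667 = 5.294 cmH2O·s/L.
C = Vt/(Pplat − PEEP) = 455.0 / (18 − 5) = 455.0/13.0 = 35.0 mL/cmH2O.
τ = R × C = 5.294 × 0.035 L/cmH2O = 0.1853 s.
t = −τ·ln(1 − 0.90) = −0.1853·ln(0.1) = 0.4267 s.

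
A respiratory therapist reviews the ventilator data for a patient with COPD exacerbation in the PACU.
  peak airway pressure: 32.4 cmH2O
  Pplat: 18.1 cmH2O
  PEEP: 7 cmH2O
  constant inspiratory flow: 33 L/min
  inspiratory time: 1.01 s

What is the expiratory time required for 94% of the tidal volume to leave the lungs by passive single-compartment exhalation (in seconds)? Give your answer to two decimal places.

Flow: 33 L/min ÷ 60 = 0.55 L/s.
Vt = flow × Ti = 0.55 L/s × 1.01 s × 1000 mL/L = 555.5 mL.
R = (PIP − Pplat)/V̇ = (32.4 − 18.1) / 0.55 = 14.3/0.55 = 26.0 cmH2O·s/L.
C = Vt/(Pplat − PEEP) = 555.5 / (18.1 − 7) = 555.5/11.1 = 50.045 mL/cmH2O.
τ = R × C = 26.0 × 0.05005 L/cmH2O = 1.301 s.
t = −τ·ln(1 − 0.94) = −1.301·ln(0.06) = 3.66 s.

3.66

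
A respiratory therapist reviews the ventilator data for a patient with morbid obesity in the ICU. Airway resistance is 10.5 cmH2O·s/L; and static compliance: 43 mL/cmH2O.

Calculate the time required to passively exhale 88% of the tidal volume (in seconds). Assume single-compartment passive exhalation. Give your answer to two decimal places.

τ = R × C = 10.5 × 43 mL/cmH2O = 10.5 × 0.043 L/cmH2O = 0.4515 s.
Exhaled fraction f = 1 − e^(−t/τ) → t = −τ·ln(1 − f) = −0.4515·ln(0.12) = 0.9573 s.

0.96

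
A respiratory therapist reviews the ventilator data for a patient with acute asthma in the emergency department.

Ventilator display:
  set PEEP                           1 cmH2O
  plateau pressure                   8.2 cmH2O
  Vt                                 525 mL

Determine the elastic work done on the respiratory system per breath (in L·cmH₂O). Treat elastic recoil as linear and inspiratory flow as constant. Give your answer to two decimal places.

1.89

Elastic work ≈ ½ × (Pplat − PEEP) × Vt = 0.5 × (8.2 − 1) × 0.525 L = 0.5 × 7.2 × 0.525 = 1.89 L·cmH2O.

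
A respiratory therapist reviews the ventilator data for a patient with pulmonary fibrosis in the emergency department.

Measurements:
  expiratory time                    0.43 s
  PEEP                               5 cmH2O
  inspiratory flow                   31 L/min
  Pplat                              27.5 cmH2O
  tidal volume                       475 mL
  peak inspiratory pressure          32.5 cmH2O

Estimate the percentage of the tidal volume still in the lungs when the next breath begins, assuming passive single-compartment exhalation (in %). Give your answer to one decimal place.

Flow: 31 L/min ÷ 60 = 0.5167 L/s.
R = (PIP − Pplat)/V̇ = (32.5 − 27.5) / 0.5167 = 5.0/0.5167 = 9.677 cmH2O·s/L.
C = Vt/(Pplat − PEEP) = 475.0 / (27.5 − 5) = 475.0/22.5 = 21.111 mL/cmH2O.
τ = R × C = 9.677 × 0.02111 L/cmH2O = 0.2043 s.
Fraction remaining at end-expiration = e^(−Te/τ) = e^(−0.43/0.2043) = 0.1219 → 12.19%.

12.2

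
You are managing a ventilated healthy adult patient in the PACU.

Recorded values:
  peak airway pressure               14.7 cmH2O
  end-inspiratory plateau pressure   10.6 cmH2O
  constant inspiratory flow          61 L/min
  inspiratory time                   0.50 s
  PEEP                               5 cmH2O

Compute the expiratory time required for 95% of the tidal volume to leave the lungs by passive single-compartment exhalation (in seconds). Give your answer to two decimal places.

1.10

Flow: 61 L/min ÷ 60 = 1.0167 L/s.
Vt = flow × Ti = 1.0167 L/s × 0.50 s × 1000 mL/L = 508.35 mL.
R = (PIP − Pplat)/V̇ = (14.7 − 10.6) / 1.0167 = 4.1/1.0167 = 4.033 cmH2O·s/L.
C = Vt/(Pplat − PEEP) = 508.35 / (10.6 − 5) = 508.35/5.6 = 90.777 mL/cmH2O.
τ = R × C = 4.033 × 0.09078 L/cmH2O = 0.3661 s.
t = −τ·ln(1 − 0.95) = −0.3661·ln(0.05) = 1.097 s.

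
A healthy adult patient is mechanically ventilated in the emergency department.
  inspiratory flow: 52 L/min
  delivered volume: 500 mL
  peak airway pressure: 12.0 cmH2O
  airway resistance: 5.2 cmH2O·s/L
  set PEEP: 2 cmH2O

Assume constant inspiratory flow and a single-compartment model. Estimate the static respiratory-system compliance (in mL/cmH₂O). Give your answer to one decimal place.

Flow: 52 L/min ÷ 60 = 0.8667 L/s.
Equation of motion (constant flow): PIP = Vt/C + R·V̇ + PEEP.
Vt/C = PIP − R·V̇ − PEEP = 12.0 − 5.2×0.8667 − 2 = 12.0 − 4.507 − 2 = 5.493 cmH2O.
C = Vt / 5.493 = 500 / 5.493 = 91.025 mL/cmH2O.

91.0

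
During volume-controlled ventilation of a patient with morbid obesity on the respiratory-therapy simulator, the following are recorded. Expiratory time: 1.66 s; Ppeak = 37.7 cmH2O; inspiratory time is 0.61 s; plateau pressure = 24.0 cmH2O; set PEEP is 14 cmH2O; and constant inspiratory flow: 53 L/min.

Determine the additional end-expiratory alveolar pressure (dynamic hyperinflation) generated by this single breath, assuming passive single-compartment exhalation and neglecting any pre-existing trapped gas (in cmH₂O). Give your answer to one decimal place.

1.4

Flow: 53 L/min ÷ 60 = 0.8833 L/s.
Vt = flow × Ti = 0.8833 L/s × 0.61 s × 1000 mL/L = 538.81 mL.
R = (PIP − Pplat)/V̇ = (37.7 − 24.0) / 0.8833 = 13.7/0.8833 = 15.51 cmH2O·s/L.
C = Vt/(Pplat − PEEP) = 538.81 / (24.0 − 14) = 538.81/10.0 = 53.881 mL/cmH2O.
τ = R × C = 15.51 × 0.05388 L/cmH2O = 0.8357 s.
Fraction remaining = e^(−Te/τ) = e^(−1.66/0.8357) = 0.1372; trapped volume = 538.81 × 0.1372 = 73.925 mL.
Additional alveolar pressure from trapping ≈ V_trapped / C = 73.925 / 53.881 = 1.372 cmH2O.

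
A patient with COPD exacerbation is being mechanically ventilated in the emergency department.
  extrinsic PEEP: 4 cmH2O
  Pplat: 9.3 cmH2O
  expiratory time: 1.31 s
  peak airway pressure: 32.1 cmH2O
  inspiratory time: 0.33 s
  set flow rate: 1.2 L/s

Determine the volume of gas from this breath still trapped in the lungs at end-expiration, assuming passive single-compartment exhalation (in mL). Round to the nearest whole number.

Vt = flow × Ti = 1.2 L/s × 0.33 s × 1000 mL/L = 396.0 mL.
R = (PIP − Pplat)/V̇ = (32.1 − 9.3) / 1.2 = 22.8/1.2 = 19.0 cmH2O·s/L.
C = Vt/(Pplat − PEEP) = 396.0 / (9.3 − 4) = 396.0/5.3 = 74.717 mL/cmH2O.
τ = R × C = 19.0 × 0.07472 L/cmH2O = 1.42 s.
Fraction remaining = e^(−Te/τ) = e^(−1.31/1.42) = 0.3975.
Trapped volume = 396.0 × 0.3975 = 157.41 mL.

157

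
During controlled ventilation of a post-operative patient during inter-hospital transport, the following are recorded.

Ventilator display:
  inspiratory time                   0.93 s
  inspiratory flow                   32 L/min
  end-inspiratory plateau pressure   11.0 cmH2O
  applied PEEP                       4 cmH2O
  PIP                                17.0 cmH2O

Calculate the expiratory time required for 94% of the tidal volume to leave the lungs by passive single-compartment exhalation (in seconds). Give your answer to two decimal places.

Flow: 32 L/min ÷ 60 = 0.5333 L/s.
Vt = flow × Ti = 0.5333 L/s × 0.93 s × 1000 mL/L = 495.97 mL.
R = (PIP − Pplat)/V̇ = (17.0 − 11.0) / 0.5333 = 6.0/0.5333 = 11.251 cmH2O·s/L.
C = Vt/(Pplat − PEEP) = 495.97 / (11.0 − 4) = 495.97/7.0 = 70.853 mL/cmH2O.
τ = R × C = 11.251 × 0.07085 L/cmH2O = 0.7971 s.
t = −τ·ln(1 − 0.94) = −0.7971·ln(0.06) = 2.243 s.

2.24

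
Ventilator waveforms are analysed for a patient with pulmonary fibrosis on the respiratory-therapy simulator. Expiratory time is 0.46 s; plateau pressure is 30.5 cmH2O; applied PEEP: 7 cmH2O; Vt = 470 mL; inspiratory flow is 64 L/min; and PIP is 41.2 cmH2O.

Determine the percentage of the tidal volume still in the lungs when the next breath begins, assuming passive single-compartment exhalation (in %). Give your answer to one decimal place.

Flow: 64 L/min ÷ 60 = 1.0667 L/s.
R = (PIP − Pplat)/V̇ = (41.2 − 30.5) / 1.0667 = 10.7/1.0667 = 10.031 cmH2O·s/L.
C = Vt/(Pplat − PEEP) = 470.0 / (30.5 − 7) = 470.0/23.5 = 20.0 mL/cmH2O.
τ = R × C = 10.031 × 0.02 L/cmH2O = 0.2006 s.
Fraction remaining at end-expiration = e^(−Te/τ) = e^(−0.46/0.2006) = 0.101 → 10.1%.

10.1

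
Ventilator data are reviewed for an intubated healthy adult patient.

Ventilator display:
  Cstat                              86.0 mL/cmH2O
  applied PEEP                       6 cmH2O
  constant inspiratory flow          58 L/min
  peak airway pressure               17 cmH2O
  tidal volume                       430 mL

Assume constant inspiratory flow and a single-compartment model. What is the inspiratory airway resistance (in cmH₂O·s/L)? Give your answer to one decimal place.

6.2

Flow: 58 L/min ÷ 60 = 0.9667 L/s.
Equation of motion (constant flow): PIP = Vt/C + R·V̇ + PEEP.
R·V̇ = PIP − Vt/C − PEEP = 17 − 430/86.0 − 6 = 17 − 5.0 − 6 = 6.0 cmH2O.
R = 6.0 / 0.9667 = 6.207 cmH2O·s/L.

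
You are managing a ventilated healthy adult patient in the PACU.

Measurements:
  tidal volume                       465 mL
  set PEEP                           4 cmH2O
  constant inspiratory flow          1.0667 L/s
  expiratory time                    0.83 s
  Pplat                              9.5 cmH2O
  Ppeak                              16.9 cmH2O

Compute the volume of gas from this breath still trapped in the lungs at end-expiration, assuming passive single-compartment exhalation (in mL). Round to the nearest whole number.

113

R = (PIP − Pplat)/V̇ = (16.9 − 9.5) / 1.0667 = 7.4/1.0667 = 6.937 cmH2O·s/L.
C = Vt/(Pplat − PEEP) = 465.0 / (9.5 − 4) = 465.0/5.5 = 84.545 mL/cmH2O.
τ = R × C = 6.937 × 0.08455 L/cmH2O = 0.5865 s.
Fraction remaining = e^(−Te/τ) = e^(−0.83/0.5865) = 0.2429.
Trapped volume = 465.0 × 0.2429 = 112.95 mL.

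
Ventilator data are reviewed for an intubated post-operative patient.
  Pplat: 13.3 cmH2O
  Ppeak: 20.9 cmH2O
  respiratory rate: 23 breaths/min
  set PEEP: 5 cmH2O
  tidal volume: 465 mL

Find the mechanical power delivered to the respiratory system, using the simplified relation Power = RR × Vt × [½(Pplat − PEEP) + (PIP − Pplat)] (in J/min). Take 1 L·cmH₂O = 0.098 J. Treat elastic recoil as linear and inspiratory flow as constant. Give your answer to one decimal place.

Per-breath work = Vt × [½(Pplat−PEEP) + (PIP−Pplat)] = 0.465 × [0.5×8.3 + 7.6] = 0.465 × 11.75 = 5.464 L·cmH2O.
Power = 23 × 5.464 = 125.67 L·cmH2O/min.
× 0.098 J/(L·cmH2O) → 12.316 J/min.

12.3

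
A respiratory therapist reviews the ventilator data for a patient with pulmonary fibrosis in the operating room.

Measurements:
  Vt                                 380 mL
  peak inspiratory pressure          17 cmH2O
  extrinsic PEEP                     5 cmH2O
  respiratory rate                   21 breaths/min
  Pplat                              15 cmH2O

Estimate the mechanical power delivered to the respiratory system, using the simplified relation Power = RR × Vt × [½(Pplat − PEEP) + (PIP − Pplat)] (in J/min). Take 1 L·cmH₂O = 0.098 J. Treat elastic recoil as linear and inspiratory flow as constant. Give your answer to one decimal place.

5.5

Per-breath work = Vt × [½(Pplat−PEEP) + (PIP−Pplat)] = 0.380 × [0.5×10.0 + 2.0] = 0.380 × 7.0 = 2.66 L·cmH2O.
Power = 21 × 2.66 = 55.86 L·cmH2O/min.
× 0.098 J/(L·cmH2O) → 5.474 J/min.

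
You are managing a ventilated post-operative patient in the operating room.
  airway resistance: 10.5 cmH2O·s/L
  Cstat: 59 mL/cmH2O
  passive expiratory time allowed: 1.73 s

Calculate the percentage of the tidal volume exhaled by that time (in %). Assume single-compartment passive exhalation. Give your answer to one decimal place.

93.9

τ = R × C = 10.5 × 59 mL/cmH2O = 10.5 × 0.059 L/cmH2O = 0.6195 s.
Passive exhalation: V(t)/V₀ = e^(−t/τ) = e^(−1.73/0.6195) = 0.06126.
Fraction exhaled = 1 − 0.06126 = 0.9387 → 93.87%.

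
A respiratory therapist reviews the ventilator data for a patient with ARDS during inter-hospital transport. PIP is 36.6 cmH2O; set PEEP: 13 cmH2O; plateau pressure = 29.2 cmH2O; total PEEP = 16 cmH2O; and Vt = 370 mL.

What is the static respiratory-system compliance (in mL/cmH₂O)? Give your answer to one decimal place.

End-expiratory occlusion gives total PEEP = 16 cmH2O (intrinsic PEEP = 16 − 13 = 3). Use total PEEP for the elastic gradient.
Cstat = Vt / (Pplat − PEEPtotal) = 370 / (29.2 − 16) = 370 / 13.2 = 28.03 mL/cmH2O.

28.0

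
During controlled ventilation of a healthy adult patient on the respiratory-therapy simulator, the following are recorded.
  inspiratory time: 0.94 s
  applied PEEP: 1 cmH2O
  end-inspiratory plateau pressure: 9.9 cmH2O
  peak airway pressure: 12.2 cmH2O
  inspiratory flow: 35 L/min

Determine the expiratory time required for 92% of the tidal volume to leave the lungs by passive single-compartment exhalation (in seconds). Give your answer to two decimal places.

0.61

Flow: 35 L/min ÷ 60 = 0.5833 L/s.
Vt = flow × Ti = 0.5833 L/s × 0.94 s × 1000 mL/L = 548.3 mL.
R = (PIP − Pplat)/V̇ = (12.2 − 9.9) / 0.5833 = 2.3/0.5833 = 3.943 cmH2O·s/L.
C = Vt/(Pplat − PEEP) = 548.3 / (9.9 − 1) = 548.3/8.9 = 61.607 mL/cmH2O.
τ = R × C = 3.943 × 0.06161 L/cmH2O = 0.2429 s.
t = −τ·ln(1 − 0.92) = −0.2429·ln(0.08) = 0.6135 s.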